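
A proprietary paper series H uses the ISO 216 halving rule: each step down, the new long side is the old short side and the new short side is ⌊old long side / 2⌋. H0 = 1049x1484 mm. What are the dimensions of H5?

185 × 262 mm

H1: ⌊1484/2⌋ × 1049 = 742 × 1049 mm
H2: ⌊1049/2⌋ × 742 = 524 × 742 mm
H3: ⌊742/2⌋ × 524 = 371 × 524 mm
H4: ⌊524/2⌋ × 371 = 262 × 371 mm
H5: ⌊371/2⌋ × 262 = 185 × 262 mm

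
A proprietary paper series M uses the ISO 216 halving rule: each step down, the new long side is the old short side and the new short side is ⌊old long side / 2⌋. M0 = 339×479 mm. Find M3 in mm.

M1: ⌊479/2⌋ × 339 = 239 × 339 mm
M2: ⌊339/2⌋ × 239 = 169 × 239 mm
M3: ⌊239/2⌋ × 169 = 119 × 169 mm

119 × 169 mm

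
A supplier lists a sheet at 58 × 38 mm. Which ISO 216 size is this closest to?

Aspect ratio 58/38 ≈ 1.526 (ISO target is √2 ≈ 1.414).
In the C-series (envelope sizes, between A and B): C9 = 40 × 57 mm.
Off by 3 mm total — nearest standard size.

C9 (40 × 57 mm)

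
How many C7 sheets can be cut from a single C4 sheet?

8

Each ISO step halves the sheet: 1 × C4 → 2 × C5 → 4 × C6 → 8 × C7
From C4 to C7 is 3 halving steps: 2^3 = 8.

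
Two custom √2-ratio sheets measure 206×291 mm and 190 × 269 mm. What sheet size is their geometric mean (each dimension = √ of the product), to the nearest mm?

198 × 280 mm

Short side: √(206 · 190) = √39140 ≈ 197.8 → 198 mm
Long side: √(291 · 269) = √78279 ≈ 279.8 → 280 mm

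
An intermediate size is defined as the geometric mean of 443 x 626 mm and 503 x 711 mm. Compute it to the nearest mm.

472 × 667 mm

Short side: √(443 · 503) = √222829 ≈ 472.0 → 472 mm
Long side: √(626 · 711) = √445086 ≈ 667.1 → 667 mm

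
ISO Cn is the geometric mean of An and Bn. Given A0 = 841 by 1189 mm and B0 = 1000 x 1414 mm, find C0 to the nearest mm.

917 × 1297 mm

Short side: √(841 · 1000) = √841000 ≈ 917.1 → 917 mm
Long side: √(1189 · 1414) = √1681246 ≈ 1296.6 → 1297 mm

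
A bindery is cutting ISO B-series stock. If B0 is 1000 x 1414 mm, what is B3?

353 × 500 mm

B1: ⌊1414/2⌋ × 1000 = 707 × 1000 mm
B2: ⌊1000/2⌋ × 707 = 500 × 707 mm
B3: ⌊707/2⌋ × 500 = 353 × 500 mm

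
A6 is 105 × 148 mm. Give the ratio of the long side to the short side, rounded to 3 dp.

1.410

148 / 105 = 1.410
ISO 216 targets √2 ≈ 1.414; the -0.005 deviation is from mm rounding.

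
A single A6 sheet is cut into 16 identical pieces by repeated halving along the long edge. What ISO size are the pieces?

16 = 2^4, so 4 halving steps.
A6 → A7 → … → A10 after 4 steps.

A10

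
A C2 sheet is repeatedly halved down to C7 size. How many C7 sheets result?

32

Each ISO step halves the sheet: 1 × C2 → 2 × C3 → 4 × C4 → 8 × C5 → …
From C2 to C7 is 5 halving steps: 2^5 = 32.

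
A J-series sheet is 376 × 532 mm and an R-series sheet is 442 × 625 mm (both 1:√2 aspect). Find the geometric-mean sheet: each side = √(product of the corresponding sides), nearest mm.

Short side: √(376 · 442) = √166192 ≈ 407.7 → 408 mm
Long side: √(532 · 625) = √332500 ≈ 576.6 → 577 mm

408 × 577 mm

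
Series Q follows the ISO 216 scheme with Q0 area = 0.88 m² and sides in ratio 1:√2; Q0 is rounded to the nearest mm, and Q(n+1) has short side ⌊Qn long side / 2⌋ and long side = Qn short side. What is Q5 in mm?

139 × 197 mm

Let Q0's short side be w mm. w · w√2 = 0.88 m² = 880,000 mm², so w ≈ 788.8 mm and w√2 ≈ 1115.6 mm → Q0 = 789 × 1116 mm.
Q1: ⌊1116/2⌋ × 789 = 558 × 789 mm
Q2: ⌊789/2⌋ × 558 = 394 × 558 mm
Q3: ⌊558/2⌋ × 394 = 279 × 394 mm
Q4: ⌊394/2⌋ × 279 = 197 × 279 mm
Q5: ⌊279/2⌋ × 197 = 139 × 197 mm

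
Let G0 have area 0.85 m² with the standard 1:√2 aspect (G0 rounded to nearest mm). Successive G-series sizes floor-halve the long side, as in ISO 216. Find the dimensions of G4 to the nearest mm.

193 × 274 mm

Let G0's short side be w mm. w · w√2 = 0.85 m² = 850,000 mm², so w ≈ 775.3 mm and w√2 ≈ 1096.4 mm → G0 = 775 × 1096 mm.
G1: ⌊1096/2⌋ × 775 = 548 × 775 mm
G2: ⌊775/2⌋ × 548 = 387 × 548 mm
G3: ⌊548/2⌋ × 387 = 274 × 387 mm
G4: ⌊387/2⌋ × 274 = 193 × 274 mm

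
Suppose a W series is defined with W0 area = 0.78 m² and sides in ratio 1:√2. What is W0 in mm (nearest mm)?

743 × 1050 mm

Let the short side be w mm. Then w · w√2 = 0.78 m² = 780,000 mm².
w² = 780,000/√2, so w ≈ 742.7 mm; long side = w√2 ≈ 1050.3 mm.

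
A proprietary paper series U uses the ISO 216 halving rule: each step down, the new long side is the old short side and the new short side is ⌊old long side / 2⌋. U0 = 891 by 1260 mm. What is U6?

111 × 157 mm

U1: ⌊1260/2⌋ × 891 = 630 × 891 mm
U2: ⌊891/2⌋ × 630 = 445 × 630 mm
U3: ⌊630/2⌋ × 445 = 315 × 445 mm
U4: ⌊445/2⌋ × 315 = 222 × 315 mm
U5: ⌊315/2⌋ × 222 = 157 × 222 mm
U6: ⌊222/2⌋ × 157 = 111 × 157 mm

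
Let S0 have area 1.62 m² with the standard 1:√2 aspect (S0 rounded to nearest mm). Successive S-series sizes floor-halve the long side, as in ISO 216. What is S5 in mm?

Let S0's short side be w mm. w · w√2 = 1.62 m² = 1,620,000 mm², so w ≈ 1070.3 mm and w√2 ≈ 1513.6 mm → S0 = 1070 × 1514 mm.
S1: ⌊1514/2⌋ × 1070 = 757 × 1070 mm
S2: ⌊1070/2⌋ × 757 = 535 × 757 mm
S3: ⌊757/2⌋ × 535 = 378 × 535 mm
S4: ⌊535/2⌋ × 378 = 267 × 378 mm
S5: ⌊378/2⌋ × 267 = 189 × 267 mm

189 × 267 mm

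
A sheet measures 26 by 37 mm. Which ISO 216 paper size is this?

A10 (26 × 37 mm)

Aspect ratio 37/26 ≈ 1.423 — close to the ISO √2 ≈ 1.414.
In the A-series (A0 area = 1 m²): A10 = 26 × 37 mm.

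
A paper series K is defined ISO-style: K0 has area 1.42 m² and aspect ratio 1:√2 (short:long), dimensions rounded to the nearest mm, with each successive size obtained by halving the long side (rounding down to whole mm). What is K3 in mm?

354 × 501 mm

Let K0's short side be w mm. w · w√2 = 1.42 m² = 1,420,000 mm², so w ≈ 1002.0 mm and w√2 ≈ 1417.1 mm → K0 = 1002 × 1417 mm.
K1: ⌊1417/2⌋ × 1002 = 708 × 1002 mm
K2: ⌊1002/2⌋ × 708 = 501 × 708 mm
K3: ⌊708/2⌋ × 501 = 354 × 501 mm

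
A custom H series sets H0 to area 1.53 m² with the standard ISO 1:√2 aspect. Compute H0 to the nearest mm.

1040 × 1471 mm

Let the short side be w mm. Then w · w√2 = 1.53 m² = 1,530,000 mm².
w² = 1,530,000/√2, so w ≈ 1040.1 mm; long side = w√2 ≈ 1471.0 mm.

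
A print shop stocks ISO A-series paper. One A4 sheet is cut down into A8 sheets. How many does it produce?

16

A4 = 210 × 297 mm; A8 = 52 × 74 mm.
Each halving step doubles the count; 4 steps from A4 to A8.
2^4 = 16.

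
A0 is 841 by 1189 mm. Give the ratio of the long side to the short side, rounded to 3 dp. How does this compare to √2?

1189 / 841 = 1.414
Matches √2 ≈ 1.414 — the ISO 216 defining ratio.

1.414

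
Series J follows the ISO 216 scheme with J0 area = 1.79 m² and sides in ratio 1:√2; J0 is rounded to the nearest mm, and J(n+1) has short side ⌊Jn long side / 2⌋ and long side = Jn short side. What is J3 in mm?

397 × 562 mm

Let J0's short side be w mm. w · w√2 = 1.79 m² = 1,790,000 mm², so w ≈ 1125.0 mm and w√2 ≈ 1591.1 mm → J0 = 1125 × 1591 mm.
J1: ⌊1591/2⌋ × 1125 = 795 × 1125 mm
J2: ⌊1125/2⌋ × 795 = 562 × 795 mm
J3: ⌊795/2⌋ × 562 = 397 × 562 mm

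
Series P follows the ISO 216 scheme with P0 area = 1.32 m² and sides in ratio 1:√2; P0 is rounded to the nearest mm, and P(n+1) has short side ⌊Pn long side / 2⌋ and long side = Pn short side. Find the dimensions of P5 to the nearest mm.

170 × 241 mm

Let P0's short side be w mm. w · w√2 = 1.32 m² = 1,320,000 mm², so w ≈ 966.1 mm and w√2 ≈ 1366.3 mm → P0 = 966 × 1366 mm.
P1: ⌊1366/2⌋ × 966 = 683 × 966 mm
P2: ⌊966/2⌋ × 683 = 483 × 683 mm
P3: ⌊683/2⌋ × 483 = 341 × 483 mm
P4: ⌊483/2⌋ × 341 = 241 × 341 mm
P5: ⌊341/2⌋ × 241 = 170 × 241 mm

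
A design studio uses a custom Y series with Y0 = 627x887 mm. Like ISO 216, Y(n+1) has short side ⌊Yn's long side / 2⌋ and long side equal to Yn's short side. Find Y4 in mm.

Y1: ⌊887/2⌋ × 627 = 443 × 627 mm
Y2: ⌊627/2⌋ × 443 = 313 × 443 mm
Y3: ⌊443/2⌋ × 313 = 221 × 313 mm
Y4: ⌊313/2⌋ × 221 = 156 × 221 mm

156 × 221 mm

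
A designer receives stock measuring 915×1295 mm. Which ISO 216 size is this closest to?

C0 (917 × 1297 mm)

Aspect ratio 1295/915 ≈ 1.415 — close to the ISO √2 ≈ 1.414.
In the C-series (envelope sizes, between A and B): C0 = 917 × 1297 mm.
Off by 4 mm total — nearest standard size.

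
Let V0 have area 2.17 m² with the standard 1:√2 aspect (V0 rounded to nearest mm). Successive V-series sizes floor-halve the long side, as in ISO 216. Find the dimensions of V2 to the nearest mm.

Let V0's short side be w mm. w · w√2 = 2.17 m² = 2,170,000 mm², so w ≈ 1238.7 mm and w√2 ≈ 1751.8 mm → V0 = 1239 × 1752 mm.
V1: ⌊1752/2⌋ × 1239 = 876 × 1239 mm
V2: ⌊1239/2⌋ × 876 = 619 × 876 mm

619 × 876 mm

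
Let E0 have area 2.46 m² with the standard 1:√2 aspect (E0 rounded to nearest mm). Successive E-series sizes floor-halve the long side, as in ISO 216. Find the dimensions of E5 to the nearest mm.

233 × 329 mm

Let E0's short side be w mm. w · w√2 = 2.46 m² = 2,460,000 mm², so w ≈ 1318.9 mm and w√2 ≈ 1865.2 mm → E0 = 1319 × 1865 mm.
E1: ⌊1865/2⌋ × 1319 = 932 × 1319 mm
E2: ⌊1319/2⌋ × 932 = 659 × 932 mm
E3: ⌊932/2⌋ × 659 = 466 × 659 mm
E4: ⌊659/2⌋ × 466 = 329 × 466 mm
E5: ⌊466/2⌋ × 329 = 233 × 329 mm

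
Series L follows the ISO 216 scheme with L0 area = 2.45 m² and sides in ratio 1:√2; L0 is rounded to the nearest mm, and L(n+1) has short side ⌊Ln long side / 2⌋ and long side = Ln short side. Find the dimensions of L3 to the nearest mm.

Let L0's short side be w mm. w · w√2 = 2.45 m² = 2,450,000 mm², so w ≈ 1316.2 mm and w√2 ≈ 1861.4 mm → L0 = 1316 × 1861 mm.
L1: ⌊1861/2⌋ × 1316 = 930 × 1316 mm
L2: ⌊1316/2⌋ × 930 = 658 × 930 mm
L3: ⌊930/2⌋ × 658 = 465 × 658 mm

465 × 658 mm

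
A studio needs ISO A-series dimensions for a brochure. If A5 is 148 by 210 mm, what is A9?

A6: ⌊210/2⌋ × 148 = 105 × 148 mm
A7: ⌊148/2⌋ × 105 = 74 × 105 mm
A8: ⌊105/2⌋ × 74 = 52 × 74 mm
A9: ⌊74/2⌋ × 52 = 37 × 52 mm

37 × 52 mm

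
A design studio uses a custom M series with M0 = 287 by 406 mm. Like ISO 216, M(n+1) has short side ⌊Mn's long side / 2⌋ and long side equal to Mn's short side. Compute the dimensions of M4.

71 × 101 mm

M1: ⌊406/2⌋ × 287 = 203 × 287 mm
M2: ⌊287/2⌋ × 203 = 143 × 203 mm
M3: ⌊203/2⌋ × 143 = 101 × 143 mm
M4: ⌊143/2⌋ × 101 = 71 × 101 mm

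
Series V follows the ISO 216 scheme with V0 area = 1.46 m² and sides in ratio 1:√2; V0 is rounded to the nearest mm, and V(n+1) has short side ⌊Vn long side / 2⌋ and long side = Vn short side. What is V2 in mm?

508 × 718 mm

Let V0's short side be w mm. w · w√2 = 1.46 m² = 1,460,000 mm², so w ≈ 1016.1 mm and w√2 ≈ 1436.9 mm → V0 = 1016 × 1437 mm.
V1: ⌊1437/2⌋ × 1016 = 718 × 1016 mm
V2: ⌊1016/2⌋ × 718 = 508 × 718 mm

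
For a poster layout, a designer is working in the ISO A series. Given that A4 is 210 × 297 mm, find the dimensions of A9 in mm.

37 × 52 mm

A5: ⌊297/2⌋ × 210 = 148 × 210 mm
A6: ⌊210/2⌋ × 148 = 105 × 148 mm
A7: ⌊148/2⌋ × 105 = 74 × 105 mm
A8: ⌊105/2⌋ × 74 = 52 × 74 mm
A9: ⌊74/2⌋ × 52 = 37 × 52 mm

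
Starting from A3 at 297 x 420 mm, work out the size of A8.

52 × 74 mm

A4: ⌊420/2⌋ × 297 = 210 × 297 mm
A5: ⌊297/2⌋ × 210 = 148 × 210 mm
A6: ⌊210/2⌋ × 148 = 105 × 148 mm
A7: ⌊148/2⌋ × 105 = 74 × 105 mm
A8: ⌊105/2⌋ × 74 = 52 × 74 mm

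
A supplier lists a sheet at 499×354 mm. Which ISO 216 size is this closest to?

Aspect ratio 499/354 ≈ 1.410 — close to the ISO √2 ≈ 1.414.
In the B-series (B0 = 1000 × 1414 mm): B3 = 353 × 500 mm.
Off by 2 mm total — nearest standard size.

B3 (353 × 500 mm)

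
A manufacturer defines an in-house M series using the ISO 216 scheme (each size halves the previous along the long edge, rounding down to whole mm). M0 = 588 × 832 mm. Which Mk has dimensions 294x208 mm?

M0: 588 × 832 mm
M1: 416 × 588 mm
M2: 294 × 416 mm
M3: 208 × 294 mm
M4: 147 × 208 mm
→ matches M3.

M3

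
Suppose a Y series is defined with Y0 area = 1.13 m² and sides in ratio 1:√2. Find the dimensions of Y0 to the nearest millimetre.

Let the short side be w mm. Then w · w√2 = 1.13 m² = 1,130,000 mm².
w² = 1,130,000/√2, so w ≈ 893.9 mm; long side = w√2 ≈ 1264.1 mm.

894 × 1264 mm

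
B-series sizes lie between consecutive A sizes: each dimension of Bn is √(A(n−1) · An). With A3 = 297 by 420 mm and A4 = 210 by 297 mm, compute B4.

250 × 353 mm

Short side: √(297 · 210) = √62370 ≈ 249.7 → 250 mm
Long side: √(420 · 297) = √124740 ≈ 353.2 → 353 mm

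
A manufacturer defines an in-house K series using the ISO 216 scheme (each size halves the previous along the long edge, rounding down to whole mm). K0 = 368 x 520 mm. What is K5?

K1: ⌊520/2⌋ × 368 = 260 × 368 mm
K2: ⌊368/2⌋ × 260 = 184 × 260 mm
K3: ⌊260/2⌋ × 184 = 130 × 184 mm
K4: ⌊184/2⌋ × 130 = 92 × 130 mm
K5: ⌊130/2⌋ × 92 = 65 × 92 mm

65 × 92 mm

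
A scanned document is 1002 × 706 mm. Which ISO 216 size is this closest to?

B1 (707 × 1000 mm)

Aspect ratio 1002/706 ≈ 1.419 — close to the ISO √2 ≈ 1.414.
In the B-series (B0 = 1000 × 1414 mm): B1 = 707 × 1000 mm.
Off by 3 mm total — nearest standard size.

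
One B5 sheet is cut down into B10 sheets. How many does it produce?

Each ISO step halves the sheet: 1 × B5 → 2 × B6 → 4 × B7 → 8 × B8 → …
From B5 to B10 is 5 halving steps: 2^5 = 32.

32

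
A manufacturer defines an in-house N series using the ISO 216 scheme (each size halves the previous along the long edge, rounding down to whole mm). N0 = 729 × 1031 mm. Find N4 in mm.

N1: ⌊1031/2⌋ × 729 = 515 × 729 mm
N2: ⌊729/2⌋ × 515 = 364 × 515 mm
N3: ⌊515/2⌋ × 364 = 257 × 364 mm
N4: ⌊364/2⌋ × 257 = 182 × 257 mm

182 × 257 mm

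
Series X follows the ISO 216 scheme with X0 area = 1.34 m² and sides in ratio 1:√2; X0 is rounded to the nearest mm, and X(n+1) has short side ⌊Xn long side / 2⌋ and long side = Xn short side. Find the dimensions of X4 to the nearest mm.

Let X0's short side be w mm. w · w√2 = 1.34 m² = 1,340,000 mm², so w ≈ 973.4 mm and w√2 ≈ 1376.6 mm → X0 = 973 × 1377 mm.
X1: ⌊1377/2⌋ × 973 = 688 × 973 mm
X2: ⌊973/2⌋ × 688 = 486 × 688 mm
X3: ⌊688/2⌋ × 486 = 344 × 486 mm
X4: ⌊486/2⌋ × 344 = 243 × 344 mm

243 × 344 mm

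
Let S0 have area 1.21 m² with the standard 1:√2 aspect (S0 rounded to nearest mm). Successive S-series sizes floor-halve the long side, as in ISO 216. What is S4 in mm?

231 × 327 mm

Let S0's short side be w mm. w · w√2 = 1.21 m² = 1,210,000 mm², so w ≈ 925.0 mm and w√2 ≈ 1308.1 mm → S0 = 925 × 1308 mm.
S1: ⌊1308/2⌋ × 925 = 654 × 925 mm
S2: ⌊925/2⌋ × 654 = 462 × 654 mm
S3: ⌊654/2⌋ × 462 = 327 × 462 mm
S4: ⌊462/2⌋ × 327 = 231 × 327 mm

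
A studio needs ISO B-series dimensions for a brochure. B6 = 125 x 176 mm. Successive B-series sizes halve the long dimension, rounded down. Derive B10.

31 × 44 mm

B7: ⌊176/2⌋ × 125 = 88 × 125 mm
B8: ⌊125/2⌋ × 88 = 62 × 88 mm
B9: ⌊88/2⌋ × 62 = 44 × 62 mm
B10: ⌊62/2⌋ × 44 = 31 × 44 mm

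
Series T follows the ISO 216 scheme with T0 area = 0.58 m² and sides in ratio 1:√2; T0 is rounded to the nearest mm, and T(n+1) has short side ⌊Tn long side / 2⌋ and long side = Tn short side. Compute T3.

226 × 320 mm

Let T0's short side be w mm. w · w√2 = 0.58 m² = 580,000 mm², so w ≈ 640.4 mm and w√2 ≈ 905.7 mm → T0 = 640 × 906 mm.
T1: ⌊906/2⌋ × 640 = 453 × 640 mm
T2: ⌊640/2⌋ × 453 = 320 × 453 mm
T3: ⌊453/2⌋ × 320 = 226 × 320 mm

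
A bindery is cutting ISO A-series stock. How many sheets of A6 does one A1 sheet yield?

32

A1 = 594 × 841 mm; A6 = 105 × 148 mm.
Each halving step doubles the count; 5 steps from A1 to A6.
2^5 = 32.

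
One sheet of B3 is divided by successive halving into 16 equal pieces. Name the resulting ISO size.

16 = 2^4, so 4 halving steps.
B3 → B4 → … → B7 after 4 steps.

B7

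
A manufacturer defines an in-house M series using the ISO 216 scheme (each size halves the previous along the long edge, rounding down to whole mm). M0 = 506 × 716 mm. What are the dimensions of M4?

126 × 179 mm

M1: ⌊716/2⌋ × 506 = 358 × 506 mm
M2: ⌊506/2⌋ × 358 = 253 × 358 mm
M3: ⌊358/2⌋ × 253 = 179 × 253 mm
M4: ⌊253/2⌋ × 179 = 126 × 179 mm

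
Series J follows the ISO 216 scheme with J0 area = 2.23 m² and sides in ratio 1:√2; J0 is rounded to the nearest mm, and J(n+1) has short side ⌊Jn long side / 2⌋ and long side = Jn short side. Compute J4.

Let J0's short side be w mm. w · w√2 = 2.23 m² = 2,230,000 mm², so w ≈ 1255.7 mm and w√2 ≈ 1775.9 mm → J0 = 1256 × 1776 mm.
J1: ⌊1776/2⌋ × 1256 = 888 × 1256 mm
J2: ⌊1256/2⌋ × 888 = 628 × 888 mm
J3: ⌊888/2⌋ × 628 = 444 × 628 mm
J4: ⌊628/2⌋ × 444 = 314 × 444 mm

314 × 444 mm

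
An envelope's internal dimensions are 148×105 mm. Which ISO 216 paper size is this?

Aspect ratio 148/105 ≈ 1.410 — close to the ISO √2 ≈ 1.414.
In the A-series (A0 area = 1 m²): A6 = 105 × 148 mm.

A6 (105 × 148 mm)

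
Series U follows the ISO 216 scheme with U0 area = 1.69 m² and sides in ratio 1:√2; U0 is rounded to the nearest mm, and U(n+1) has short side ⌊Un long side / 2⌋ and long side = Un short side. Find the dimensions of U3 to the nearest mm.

386 × 546 mm

Let U0's short side be w mm. w · w√2 = 1.69 m² = 1,690,000 mm², so w ≈ 1093.2 mm and w√2 ≈ 1546.0 mm → U0 = 1093 × 1546 mm.
U1: ⌊1546/2⌋ × 1093 = 773 × 1093 mm
U2: ⌊1093/2⌋ × 773 = 546 × 773 mm
U3: ⌊773/2⌋ × 546 = 386 × 546 mm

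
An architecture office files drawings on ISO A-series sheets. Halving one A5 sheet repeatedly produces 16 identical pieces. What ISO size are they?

A9

16 = 2^4, so 4 halving steps.
A5 → A6 → … → A9 after 4 steps.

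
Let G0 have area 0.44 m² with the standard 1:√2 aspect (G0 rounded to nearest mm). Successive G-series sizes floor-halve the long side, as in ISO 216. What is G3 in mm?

197 × 279 mm

Let G0's short side be w mm. w · w√2 = 0.44 m² = 440,000 mm², so w ≈ 557.8 mm and w√2 ≈ 788.8 mm → G0 = 558 × 789 mm.
G1: ⌊789/2⌋ × 558 = 394 × 558 mm
G2: ⌊558/2⌋ × 394 = 279 × 394 mm
G3: ⌊394/2⌋ × 279 = 197 × 279 mm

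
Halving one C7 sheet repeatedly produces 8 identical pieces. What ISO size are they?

8 = 2^3, so 3 halving steps.
C7 → C8 → … → C10 after 3 steps.

C10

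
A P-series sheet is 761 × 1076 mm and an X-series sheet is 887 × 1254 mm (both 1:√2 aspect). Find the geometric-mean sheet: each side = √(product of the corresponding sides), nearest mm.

822 × 1162 mm

Short side: √(761 · 887) = √675007 ≈ 821.6 → 822 mm
Long side: √(1076 · 1254) = √1349304 ≈ 1161.6 → 1162 mm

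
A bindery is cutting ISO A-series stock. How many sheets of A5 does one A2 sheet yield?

8

A2 = 420 × 594 mm; A5 = 148 × 210 mm.
Each halving step doubles the count; 3 steps from A2 to A5.
2^3 = 8.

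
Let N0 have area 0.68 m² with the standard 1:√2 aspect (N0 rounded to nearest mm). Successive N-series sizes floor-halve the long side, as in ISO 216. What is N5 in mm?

122 × 173 mm

Let N0's short side be w mm. w · w√2 = 0.68 m² = 680,000 mm², so w ≈ 693.4 mm and w√2 ≈ 980.6 mm → N0 = 693 × 981 mm.
N1: ⌊981/2⌋ × 693 = 490 × 693 mm
N2: ⌊693/2⌋ × 490 = 346 × 490 mm
N3: ⌊490/2⌋ × 346 = 245 × 346 mm
N4: ⌊346/2⌋ × 245 = 173 × 245 mm
N5: ⌊245/2⌋ × 173 = 122 × 173 mm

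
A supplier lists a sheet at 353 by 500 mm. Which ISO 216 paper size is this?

B3 (353 × 500 mm)

Aspect ratio 500/353 ≈ 1.416 — close to the ISO √2 ≈ 1.414.
In the B-series (B0 = 1000 × 1414 mm): B3 = 353 × 500 mm.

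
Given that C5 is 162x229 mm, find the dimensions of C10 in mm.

C6: ⌊229/2⌋ × 162 = 114 × 162 mm
C7: ⌊162/2⌋ × 114 = 81 × 114 mm
C8: ⌊114/2⌋ × 81 = 57 × 81 mm
C9: ⌊81/2⌋ × 57 = 40 × 57 mm
C10: ⌊57/2⌋ × 40 = 28 × 40 mm

28 × 40 mm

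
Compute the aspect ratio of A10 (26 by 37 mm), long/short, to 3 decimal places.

1.423

37 / 26 = 1.423
ISO 216 targets √2 ≈ 1.414; the +0.009 deviation is from mm rounding.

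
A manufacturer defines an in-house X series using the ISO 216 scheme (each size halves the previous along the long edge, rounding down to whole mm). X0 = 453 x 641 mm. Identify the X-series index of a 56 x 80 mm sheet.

X0: 453 × 641 mm
X1: 320 × 453 mm
X2: 226 × 320 mm
X3: 160 × 226 mm
X4: 113 × 160 mm
X5: 80 × 113 mm
X6: 56 × 80 mm
X7: 40 × 56 mm
→ matches X6.

X6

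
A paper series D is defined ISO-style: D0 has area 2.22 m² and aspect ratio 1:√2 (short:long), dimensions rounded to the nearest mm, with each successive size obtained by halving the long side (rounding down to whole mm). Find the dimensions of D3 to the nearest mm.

443 × 626 mm

Let D0's short side be w mm. w · w√2 = 2.22 m² = 2,220,000 mm², so w ≈ 1252.9 mm and w√2 ≈ 1771.9 mm → D0 = 1253 × 1772 mm.
D1: ⌊1772/2⌋ × 1253 = 886 × 1253 mm
D2: ⌊1253/2⌋ × 886 = 626 × 886 mm
D3: ⌊886/2⌋ × 626 = 443 × 626 mm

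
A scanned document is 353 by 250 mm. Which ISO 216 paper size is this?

B4 (250 × 353 mm)

Aspect ratio 353/250 ≈ 1.412 — close to the ISO √2 ≈ 1.414.
In the B-series (B0 = 1000 × 1414 mm): B4 = 250 × 353 mm.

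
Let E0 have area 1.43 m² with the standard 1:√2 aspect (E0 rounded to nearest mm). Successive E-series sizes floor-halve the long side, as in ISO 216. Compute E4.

251 × 355 mm

Let E0's short side be w mm. w · w√2 = 1.43 m² = 1,430,000 mm², so w ≈ 1005.6 mm and w√2 ≈ 1422.1 mm → E0 = 1006 × 1422 mm.
E1: ⌊1422/2⌋ × 1006 = 711 × 1006 mm
E2: ⌊1006/2⌋ × 711 = 503 × 711 mm
E3: ⌊711/2⌋ × 503 = 355 × 503 mm
E4: ⌊503/2⌋ × 355 = 251 × 355 mm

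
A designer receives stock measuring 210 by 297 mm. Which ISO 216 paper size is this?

A4 (210 × 297 mm)

Aspect ratio 297/210 ≈ 1.414 — close to the ISO √2 ≈ 1.414.
In the A-series (A0 area = 1 m²): A4 = 210 × 297 mm.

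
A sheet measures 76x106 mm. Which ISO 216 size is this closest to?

A7 (74 × 105 mm)

Aspect ratio 106/76 ≈ 1.395 (ISO target is √2 ≈ 1.414).
In the A-series (A0 area = 1 m²): A7 = 74 × 105 mm.
Off by 3 mm total — nearest standard size.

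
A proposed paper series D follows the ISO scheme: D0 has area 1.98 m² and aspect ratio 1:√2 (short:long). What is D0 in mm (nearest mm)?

Let the short side be w mm. Then w · w√2 = 1.98 m² = 1,980,000 mm².
w² = 1,980,000/√2, so w ≈ 1183.2 mm; long side = w√2 ≈ 1673.4 mm.

1183 × 1673 mm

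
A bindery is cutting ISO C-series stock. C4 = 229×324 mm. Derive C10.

28 × 40 mm

C5: ⌊324/2⌋ × 229 = 162 × 229 mm
C6: ⌊229/2⌋ × 162 = 114 × 162 mm
C7: ⌊162/2⌋ × 114 = 81 × 114 mm
C8: ⌊114/2⌋ × 81 = 57 × 81 mm
C9: ⌊81/2⌋ × 57 = 40 × 57 mm
C10: ⌊57/2⌋ × 40 = 28 × 40 mm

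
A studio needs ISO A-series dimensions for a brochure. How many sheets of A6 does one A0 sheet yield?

64

Each ISO step halves the sheet: 1 × A0 → 2 × A1 → 4 × A2 → 8 × A3 → …
From A0 to A6 is 6 halving steps: 2^6 = 64.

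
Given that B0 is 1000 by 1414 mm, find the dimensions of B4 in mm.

B1: ⌊1414/2⌋ × 1000 = 707 × 1000 mm
B2: ⌊1000/2⌋ × 707 = 500 × 707 mm
B3: ⌊707/2⌋ × 500 = 353 × 500 mm
B4: ⌊500/2⌋ × 353 = 250 × 353 mm

250 × 353 mm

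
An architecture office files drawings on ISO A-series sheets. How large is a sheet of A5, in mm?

148 × 210 mm

A0 = 841 × 1189 mm (A0 has area 1 m², aspect 1:√2).
A1: ⌊1189/2⌋ × 841 = 594 × 841 mm
A2: ⌊841/2⌋ × 594 = 420 × 594 mm
A3: ⌊594/2⌋ × 420 = 297 × 420 mm
A4: ⌊420/2⌋ × 297 = 210 × 297 mm
A5: ⌊297/2⌋ × 210 = 148 × 210 mm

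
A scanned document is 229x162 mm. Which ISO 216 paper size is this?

Aspect ratio 229/162 ≈ 1.414 — close to the ISO √2 ≈ 1.414.
In the C-series (envelope sizes, between A and B): C5 = 162 × 229 mm.

C5 (162 × 229 mm)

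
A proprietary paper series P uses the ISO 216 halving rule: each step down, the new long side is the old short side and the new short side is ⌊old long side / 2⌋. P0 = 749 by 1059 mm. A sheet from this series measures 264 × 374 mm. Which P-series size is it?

P0: 749 × 1059 mm
P1: 529 × 749 mm
P2: 374 × 529 mm
P3: 264 × 374 mm
P4: 187 × 264 mm
→ matches P3.

P3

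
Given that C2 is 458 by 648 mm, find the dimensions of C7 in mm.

C3: ⌊648/2⌋ × 458 = 324 × 458 mm
C4: ⌊458/2⌋ × 324 = 229 × 324 mm
C5: ⌊324/2⌋ × 229 = 162 × 229 mm
C6: ⌊229/2⌋ × 162 = 114 × 162 mm
C7: ⌊162/2⌋ × 114 = 81 × 114 mm

81 × 114 mm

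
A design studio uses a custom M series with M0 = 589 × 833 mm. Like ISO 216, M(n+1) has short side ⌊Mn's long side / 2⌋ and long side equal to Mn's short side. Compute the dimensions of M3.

M1: ⌊833/2⌋ × 589 = 416 × 589 mm
M2: ⌊589/2⌋ × 416 = 294 × 416 mm
M3: ⌊416/2⌋ × 294 = 208 × 294 mm

208 × 294 mm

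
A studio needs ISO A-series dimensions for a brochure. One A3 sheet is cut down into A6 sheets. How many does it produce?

Each ISO step halves the sheet: 1 × A3 → 2 × A4 → 4 × A5 → 8 × A6
From A3 to A6 is 3 halving steps: 2^3 = 8.

8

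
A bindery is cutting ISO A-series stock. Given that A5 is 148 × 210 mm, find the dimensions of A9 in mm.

37 × 52 mm

A6: ⌊210/2⌋ × 148 = 105 × 148 mm
A7: ⌊148/2⌋ × 105 = 74 × 105 mm
A8: ⌊105/2⌋ × 74 = 52 × 74 mm
A9: ⌊74/2⌋ × 52 = 37 × 52 mm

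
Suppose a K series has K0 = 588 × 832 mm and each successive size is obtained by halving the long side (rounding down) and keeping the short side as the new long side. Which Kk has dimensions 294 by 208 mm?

K3

K0: 588 × 832 mm
K1: 416 × 588 mm
K2: 294 × 416 mm
K3: 208 × 294 mm
K4: 147 × 208 mm
→ matches K3.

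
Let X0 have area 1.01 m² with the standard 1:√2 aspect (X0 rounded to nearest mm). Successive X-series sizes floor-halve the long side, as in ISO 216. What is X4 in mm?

Let X0's short side be w mm. w · w√2 = 1.01 m² = 1,010,000 mm², so w ≈ 845.1 mm and w√2 ≈ 1195.1 mm → X0 = 845 × 1195 mm.
X1: ⌊1195/2⌋ × 845 = 597 × 845 mm
X2: ⌊845/2⌋ × 597 = 422 × 597 mm
X3: ⌊597/2⌋ × 422 = 298 × 422 mm
X4: ⌊422/2⌋ × 298 = 211 × 298 mm

211 × 298 mm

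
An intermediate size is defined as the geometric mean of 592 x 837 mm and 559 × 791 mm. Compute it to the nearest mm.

Short side: √(592 · 559) = √330928 ≈ 575.3 → 575 mm
Long side: √(837 · 791) = √662067 ≈ 813.7 → 814 mm

575 × 814 mm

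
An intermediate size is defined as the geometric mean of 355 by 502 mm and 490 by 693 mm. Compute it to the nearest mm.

Short side: √(355 · 490) = √173950 ≈ 417.1 → 417 mm
Long side: √(502 · 693) = √347886 ≈ 589.8 → 590 mm

417 × 590 mm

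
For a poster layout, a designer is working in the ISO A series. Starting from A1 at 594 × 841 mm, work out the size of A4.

210 × 297 mm

A2: ⌊841/2⌋ × 594 = 420 × 594 mm
A3: ⌊594/2⌋ × 420 = 297 × 420 mm
A4: ⌊420/2⌋ × 297 = 210 × 297 mm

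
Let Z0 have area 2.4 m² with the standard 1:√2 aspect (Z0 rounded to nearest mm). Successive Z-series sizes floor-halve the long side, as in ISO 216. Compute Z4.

325 × 460 mm

Let Z0's short side be w mm. w · w√2 = 2.4 m² = 2,400,000 mm², so w ≈ 1302.7 mm and w√2 ≈ 1842.3 mm → Z0 = 1303 × 1842 mm.
Z1: ⌊1842/2⌋ × 1303 = 921 × 1303 mm
Z2: ⌊1303/2⌋ × 921 = 651 × 921 mm
Z3: ⌊921/2⌋ × 651 = 460 × 651 mm
Z4: ⌊651/2⌋ × 460 = 325 × 460 mm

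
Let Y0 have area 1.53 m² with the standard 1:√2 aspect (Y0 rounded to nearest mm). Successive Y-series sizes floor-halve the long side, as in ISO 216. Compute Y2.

520 × 735 mm

Let Y0's short side be w mm. w · w√2 = 1.53 m² = 1,530,000 mm², so w ≈ 1040.1 mm and w√2 ≈ 1471.0 mm → Y0 = 1040 × 1471 mm.
Y1: ⌊1471/2⌋ × 1040 = 735 × 1040 mm
Y2: ⌊1040/2⌋ × 735 = 520 × 735 mm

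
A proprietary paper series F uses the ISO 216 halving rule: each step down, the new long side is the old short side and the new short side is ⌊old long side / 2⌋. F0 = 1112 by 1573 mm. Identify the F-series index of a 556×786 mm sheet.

F0: 1112 × 1573 mm
F1: 786 × 1112 mm
F2: 556 × 786 mm
F3: 393 × 556 mm
→ matches F2.

F2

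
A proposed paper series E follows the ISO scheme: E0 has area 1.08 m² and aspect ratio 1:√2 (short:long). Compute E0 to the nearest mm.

Let the short side be w mm. Then w · w√2 = 1.08 m² = 1,080,000 mm².
w² = 1,080,000/√2, so w ≈ 873.9 mm; long side = w√2 ≈ 1235.9 mm.

874 × 1236 mm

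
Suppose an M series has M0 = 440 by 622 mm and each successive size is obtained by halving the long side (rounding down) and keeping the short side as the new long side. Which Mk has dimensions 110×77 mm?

M0: 440 × 622 mm
M1: 311 × 440 mm
M2: 220 × 311 mm
M3: 155 × 220 mm
M4: 110 × 155 mm
M5: 77 × 110 mm
M6: 55 × 77 mm
→ matches M5.

M5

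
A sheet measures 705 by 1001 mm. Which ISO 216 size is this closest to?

B1 (707 × 1000 mm)

Aspect ratio 1001/705 ≈ 1.420 — close to the ISO √2 ≈ 1.414.
In the B-series (B0 = 1000 × 1414 mm): B1 = 707 × 1000 mm.
Off by 3 mm total — nearest standard size.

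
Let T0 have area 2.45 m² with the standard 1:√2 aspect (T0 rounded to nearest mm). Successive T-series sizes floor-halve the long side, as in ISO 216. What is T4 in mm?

Let T0's short side be w mm. w · w√2 = 2.45 m² = 2,450,000 mm², so w ≈ 1316.2 mm and w√2 ≈ 1861.4 mm → T0 = 1316 × 1861 mm.
T1: ⌊1861/2⌋ × 1316 = 930 × 1316 mm
T2: ⌊1316/2⌋ × 930 = 658 × 930 mm
T3: ⌊930/2⌋ × 658 = 465 × 658 mm
T4: ⌊658/2⌋ × 465 = 329 × 465 mm

329 × 465 mm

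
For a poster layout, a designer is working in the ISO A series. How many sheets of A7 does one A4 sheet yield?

8

Each ISO step halves the sheet: 1 × A4 → 2 × A5 → 4 × A6 → 8 × A7
From A4 to A7 is 3 halving steps: 2^3 = 8.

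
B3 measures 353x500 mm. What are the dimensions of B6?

125 × 176 mm

B4: ⌊500/2⌋ × 353 = 250 × 353 mm
B5: ⌊353/2⌋ × 250 = 176 × 250 mm
B6: ⌊250/2⌋ × 176 = 125 × 176 mm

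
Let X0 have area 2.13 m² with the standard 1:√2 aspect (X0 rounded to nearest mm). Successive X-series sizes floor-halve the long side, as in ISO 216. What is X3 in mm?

Let X0's short side be w mm. w · w√2 = 2.13 m² = 2,130,000 mm², so w ≈ 1227.2 mm and w√2 ≈ 1735.6 mm → X0 = 1227 × 1736 mm.
X1: ⌊1736/2⌋ × 1227 = 868 × 1227 mm
X2: ⌊1227/2⌋ × 868 = 613 × 868 mm
X3: ⌊868/2⌋ × 613 = 434 × 613 mm

434 × 613 mm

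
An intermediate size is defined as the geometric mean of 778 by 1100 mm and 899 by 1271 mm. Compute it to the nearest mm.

836 × 1182 mm

Short side: √(778 · 899) = √699422 ≈ 836.3 → 836 mm
Long side: √(1100 · 1271) = √1398100 ≈ 1182.4 → 1182 mm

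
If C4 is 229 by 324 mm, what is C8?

C5: ⌊324/2⌋ × 229 = 162 × 229 mm
C6: ⌊229/2⌋ × 162 = 114 × 162 mm
C7: ⌊162/2⌋ × 114 = 81 × 114 mm
C8: ⌊114/2⌋ × 81 = 57 × 81 mm

57 × 81 mm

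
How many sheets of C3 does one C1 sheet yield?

C1 = 648 × 917 mm; C3 = 324 × 458 mm.
Each halving step doubles the count; 2 steps from C1 to C3.
2^2 = 4.

4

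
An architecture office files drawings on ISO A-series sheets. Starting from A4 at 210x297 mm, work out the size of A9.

A5: ⌊297/2⌋ × 210 = 148 × 210 mm
A6: ⌊210/2⌋ × 148 = 105 × 148 mm
A7: ⌊148/2⌋ × 105 = 74 × 105 mm
A8: ⌊105/2⌋ × 74 = 52 × 74 mm
A9: ⌊74/2⌋ × 52 = 37 × 52 mm

37 × 52 mm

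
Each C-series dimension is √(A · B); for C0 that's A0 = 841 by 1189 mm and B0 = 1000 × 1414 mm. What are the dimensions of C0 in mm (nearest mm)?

917 × 1297 mm

Short: √(841 · 1000) = √841000 ≈ 917.1 mm.
Long: √(1189 · 1414) = √1681246 ≈ 1296.6 mm.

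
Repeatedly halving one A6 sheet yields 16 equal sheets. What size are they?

A10

16 = 2^4, so 4 halving steps.
A6 → A7 → … → A10 after 4 steps.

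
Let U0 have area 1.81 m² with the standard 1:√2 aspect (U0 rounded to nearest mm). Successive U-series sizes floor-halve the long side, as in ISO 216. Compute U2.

Let U0's short side be w mm. w · w√2 = 1.81 m² = 1,810,000 mm², so w ≈ 1131.3 mm and w√2 ≈ 1599.9 mm → U0 = 1131 × 1600 mm.
U1: ⌊1600/2⌋ × 1131 = 800 × 1131 mm
U2: ⌊1131/2⌋ × 800 = 565 × 800 mm

565 × 800 mm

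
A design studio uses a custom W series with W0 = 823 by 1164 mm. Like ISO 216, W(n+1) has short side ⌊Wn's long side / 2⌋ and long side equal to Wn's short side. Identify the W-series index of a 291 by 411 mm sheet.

W3

W0: 823 × 1164 mm
W1: 582 × 823 mm
W2: 411 × 582 mm
W3: 291 × 411 mm
W4: 205 × 291 mm
→ matches W3.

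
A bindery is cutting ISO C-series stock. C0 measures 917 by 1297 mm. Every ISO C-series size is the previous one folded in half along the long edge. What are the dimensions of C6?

114 × 162 mm

C1: ⌊1297/2⌋ × 917 = 648 × 917 mm
C2: ⌊917/2⌋ × 648 = 458 × 648 mm
C3: ⌊648/2⌋ × 458 = 324 × 458 mm
C4: ⌊458/2⌋ × 324 = 229 × 324 mm
C5: ⌊324/2⌋ × 229 = 162 × 229 mm
C6: ⌊229/2⌋ × 162 = 114 × 162 mm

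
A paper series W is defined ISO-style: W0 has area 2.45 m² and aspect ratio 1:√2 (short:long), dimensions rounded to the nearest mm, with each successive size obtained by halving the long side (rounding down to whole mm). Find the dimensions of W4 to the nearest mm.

329 × 465 mm

Let W0's short side be w mm. w · w√2 = 2.45 m² = 2,450,000 mm², so w ≈ 1316.2 mm and w√2 ≈ 1861.4 mm → W0 = 1316 × 1861 mm.
W1: ⌊1861/2⌋ × 1316 = 930 × 1316 mm
W2: ⌊1316/2⌋ × 930 = 658 × 930 mm
W3: ⌊930/2⌋ × 658 = 465 × 658 mm
W4: ⌊658/2⌋ × 465 = 329 × 465 mm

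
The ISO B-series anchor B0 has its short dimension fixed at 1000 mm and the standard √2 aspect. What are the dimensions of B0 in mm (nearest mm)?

1000 × 1414 mm

Short side = 1000 mm; long side = 1000√2 ≈ 1414.2 mm.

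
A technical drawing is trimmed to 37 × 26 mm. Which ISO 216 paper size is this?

Aspect ratio 37/26 ≈ 1.423 — close to the ISO √2 ≈ 1.414.
In the A-series (A0 area = 1 m²): A10 = 26 × 37 mm.

A10 (26 × 37 mm)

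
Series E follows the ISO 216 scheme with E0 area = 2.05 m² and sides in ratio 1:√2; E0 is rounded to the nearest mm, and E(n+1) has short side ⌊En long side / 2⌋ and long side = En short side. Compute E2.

Let E0's short side be w mm. w · w√2 = 2.05 m² = 2,050,000 mm², so w ≈ 1204.0 mm and w√2 ≈ 1702.7 mm → E0 = 1204 × 1703 mm.
E1: ⌊1703/2⌋ × 1204 = 851 × 1204 mm
E2: ⌊1204/2⌋ × 851 = 602 × 851 mm

602 × 851 mm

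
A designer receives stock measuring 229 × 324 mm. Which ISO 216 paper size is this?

Aspect ratio 324/229 ≈ 1.415 — close to the ISO √2 ≈ 1.414.
In the C-series (envelope sizes, between A and B): C4 = 229 × 324 mm.

C4 (229 × 324 mm)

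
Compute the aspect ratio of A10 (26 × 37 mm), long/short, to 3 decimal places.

1.423

37 / 26 = 1.423
ISO 216 targets √2 ≈ 1.414; the +0.009 deviation is from mm rounding.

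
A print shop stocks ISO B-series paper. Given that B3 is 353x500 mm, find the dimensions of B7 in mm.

B4: ⌊500/2⌋ × 353 = 250 × 353 mm
B5: ⌊353/2⌋ × 250 = 176 × 250 mm
B6: ⌊250/2⌋ × 176 = 125 × 176 mm
B7: ⌊176/2⌋ × 125 = 88 × 125 mm

88 × 125 mm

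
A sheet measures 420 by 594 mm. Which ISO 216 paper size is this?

Aspect ratio 594/420 ≈ 1.414 — close to the ISO √2 ≈ 1.414.
In the A-series (A0 area = 1 m²): A2 = 420 × 594 mm.

A2 (420 × 594 mm)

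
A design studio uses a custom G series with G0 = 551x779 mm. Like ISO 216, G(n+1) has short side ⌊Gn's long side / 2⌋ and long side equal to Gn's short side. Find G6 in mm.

G1: ⌊779/2⌋ × 551 = 389 × 551 mm
G2: ⌊551/2⌋ × 389 = 275 × 389 mm
G3: ⌊389/2⌋ × 275 = 194 × 275 mm
G4: ⌊275/2⌋ × 194 = 137 × 194 mm
G5: ⌊194/2⌋ × 137 = 97 × 137 mm
G6: ⌊137/2⌋ × 97 = 68 × 97 mm

68 × 97 mm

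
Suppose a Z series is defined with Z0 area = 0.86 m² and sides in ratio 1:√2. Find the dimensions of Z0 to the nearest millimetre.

780 × 1103 mm

Let the short side be w mm. Then w · w√2 = 0.86 m² = 860,000 mm².
w² = 860,000/√2, so w ≈ 779.8 mm; long side = w√2 ≈ 1102.8 mm.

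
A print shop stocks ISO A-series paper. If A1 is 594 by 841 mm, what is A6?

105 × 148 mm

A2: ⌊841/2⌋ × 594 = 420 × 594 mm
A3: ⌊594/2⌋ × 420 = 297 × 420 mm
A4: ⌊420/2⌋ × 297 = 210 × 297 mm
A5: ⌊297/2⌋ × 210 = 148 × 210 mm
A6: ⌊210/2⌋ × 148 = 105 × 148 mm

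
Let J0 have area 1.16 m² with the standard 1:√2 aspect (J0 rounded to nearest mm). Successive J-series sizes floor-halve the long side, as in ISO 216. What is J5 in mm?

Let J0's short side be w mm. w · w√2 = 1.16 m² = 1,160,000 mm², so w ≈ 905.7 mm and w√2 ≈ 1280.8 mm → J0 = 906 × 1281 mm.
J1: ⌊1281/2⌋ × 906 = 640 × 906 mm
J2: ⌊906/2⌋ × 640 = 453 × 640 mm
J3: ⌊640/2⌋ × 453 = 320 × 453 mm
J4: ⌊453/2⌋ × 320 = 226 × 320 mm
J5: ⌊320/2⌋ × 226 = 160 × 226 mm

160 × 226 mm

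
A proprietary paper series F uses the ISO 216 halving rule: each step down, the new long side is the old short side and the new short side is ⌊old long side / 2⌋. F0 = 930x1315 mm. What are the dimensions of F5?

164 × 232 mm

F1: ⌊1315/2⌋ × 930 = 657 × 930 mm
F2: ⌊930/2⌋ × 657 = 465 × 657 mm
F3: ⌊657/2⌋ × 465 = 328 × 465 mm
F4: ⌊465/2⌋ × 328 = 232 × 328 mm
F5: ⌊328/2⌋ × 232 = 164 × 232 mm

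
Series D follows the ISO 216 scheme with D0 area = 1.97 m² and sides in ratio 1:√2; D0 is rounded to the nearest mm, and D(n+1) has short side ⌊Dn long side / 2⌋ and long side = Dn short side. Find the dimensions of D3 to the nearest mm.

417 × 590 mm

Let D0's short side be w mm. w · w√2 = 1.97 m² = 1,970,000 mm², so w ≈ 1180.3 mm and w√2 ≈ 1669.1 mm → D0 = 1180 × 1669 mm.
D1: ⌊1669/2⌋ × 1180 = 834 × 1180 mm
D2: ⌊1180/2⌋ × 834 = 590 × 834 mm
D3: ⌊834/2⌋ × 590 = 417 × 590 mm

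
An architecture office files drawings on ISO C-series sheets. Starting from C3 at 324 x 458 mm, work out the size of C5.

C4: ⌊458/2⌋ × 324 = 229 × 324 mm
C5: ⌊324/2⌋ × 229 = 162 × 229 mm

162 × 229 mm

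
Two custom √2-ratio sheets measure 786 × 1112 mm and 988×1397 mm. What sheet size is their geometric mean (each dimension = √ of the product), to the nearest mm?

Short side: √(786 · 988) = √776568 ≈ 881.2 → 881 mm
Long side: √(1112 · 1397) = √1553464 ≈ 1246.4 → 1246 mm

881 × 1246 mm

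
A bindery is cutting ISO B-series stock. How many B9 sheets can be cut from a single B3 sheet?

B3 = 353 × 500 mm; B9 = 44 × 62 mm.
Each halving step doubles the count; 6 steps from B3 to B9.
2^6 = 64.

64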